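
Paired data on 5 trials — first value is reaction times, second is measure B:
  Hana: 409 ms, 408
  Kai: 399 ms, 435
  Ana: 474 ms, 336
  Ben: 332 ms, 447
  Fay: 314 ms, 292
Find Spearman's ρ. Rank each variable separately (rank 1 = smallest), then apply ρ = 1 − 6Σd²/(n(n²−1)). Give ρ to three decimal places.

0.000

Ranks of variable 1: 4, 3, 5, 2, 1
Ranks of variable 2: 3, 4, 2, 5, 1
d = r₁ − r₂: 1, -1, 3, -3, 0
d²: 1, 1, 9, 9, 0; Σd² = 20
ρ = 1 − 6·20/(5·24) = 1 − 120/120 = 0.000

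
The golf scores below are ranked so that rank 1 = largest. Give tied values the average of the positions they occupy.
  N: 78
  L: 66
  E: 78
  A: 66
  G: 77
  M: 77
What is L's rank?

5.5

Sorted (descending): 78, 78, 77, 77, 66, 66
The 2 values of 78 occupy positions 1–2 → average rank (1+2)/2 = 1.5.
The 2 values of 77 occupy positions 3–4 → average rank (3+4)/2 = 3.5.
The 2 values of 66 occupy positions 5–6 → average rank (5+6)/2 = 5.5.
L has value 66 → rank 5.5.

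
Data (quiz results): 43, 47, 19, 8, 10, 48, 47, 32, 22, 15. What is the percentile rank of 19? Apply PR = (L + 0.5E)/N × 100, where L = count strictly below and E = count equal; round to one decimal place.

35.0

N = 10.
Strictly below 19: 3. Equal to 19: 1.
PR = (3 + 0.5·1)/10 × 100 = 35.0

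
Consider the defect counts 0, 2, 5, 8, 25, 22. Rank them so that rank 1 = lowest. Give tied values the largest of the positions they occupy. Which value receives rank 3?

5

Sorted (ascending): 0, 2, 5, 8, 22, 25
No ties — each value takes its position as its rank.
Rank 3 → value 5.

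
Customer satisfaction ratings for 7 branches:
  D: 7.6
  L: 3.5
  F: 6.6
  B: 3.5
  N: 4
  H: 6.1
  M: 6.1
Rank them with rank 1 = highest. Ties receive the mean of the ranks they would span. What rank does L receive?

Sorted (descending): 7.6, 6.6, 6.1, 6.1, 4, 3.5, 3.5
The 2 values of 6.1 occupy positions 3–4 → average rank (3+4)/2 = 3.5.
The 2 values of 3.5 occupy positions 6–7 → average rank (6+7)/2 = 6.5.
L has value 3.5 → rank 6.5.

6.5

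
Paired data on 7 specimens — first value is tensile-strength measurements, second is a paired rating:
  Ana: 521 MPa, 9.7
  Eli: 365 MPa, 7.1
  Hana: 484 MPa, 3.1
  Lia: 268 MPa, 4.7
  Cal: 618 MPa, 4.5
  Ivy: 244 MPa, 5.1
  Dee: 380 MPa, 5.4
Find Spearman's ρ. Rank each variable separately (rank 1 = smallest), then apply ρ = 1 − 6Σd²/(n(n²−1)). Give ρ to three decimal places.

Ranks of variable 1: 6, 3, 5, 2, 7, 1, 4
Ranks of variable 2: 7, 6, 1, 3, 2, 4, 5
d = r₁ − r₂: -1, -3, 4, -1, 5, -3, -1
d²: 1, 9, 16, 1, 25, 9, 1; Σd² = 62
ρ = 1 − 6·62/(7·48) = 1 − 372/336 = -0.107

-0.107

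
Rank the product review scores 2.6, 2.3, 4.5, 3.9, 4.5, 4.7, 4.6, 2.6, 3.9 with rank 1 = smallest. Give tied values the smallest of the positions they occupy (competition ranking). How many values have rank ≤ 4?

Sorted (ascending): 2.3, 2.6, 2.6, 3.9, 3.9, 4.5, 4.5, 4.6, 4.7
The 2 values of 2.6 occupy positions 2–3 → each gets rank 2.
The 2 values of 3.9 occupy positions 4–5 → each gets rank 4.
The 2 values of 4.5 occupy positions 6–7 → each gets rank 6.
Ranks ≤ 4: {1, 2, 2, 4, 4} → 5 values.

5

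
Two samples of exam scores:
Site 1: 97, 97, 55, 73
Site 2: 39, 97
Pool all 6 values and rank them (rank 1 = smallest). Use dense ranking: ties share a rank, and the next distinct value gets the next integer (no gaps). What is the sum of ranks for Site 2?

Sorted (ascending): 39, 55, 73, 97, 97, 97
The 3 values of 97 share dense rank 4.
Remaining distinct values take the next consecutive integers.
Site 2 values → pooled ranks: 39→1, 97→4
Rank sum = 1 + 4 = 5

5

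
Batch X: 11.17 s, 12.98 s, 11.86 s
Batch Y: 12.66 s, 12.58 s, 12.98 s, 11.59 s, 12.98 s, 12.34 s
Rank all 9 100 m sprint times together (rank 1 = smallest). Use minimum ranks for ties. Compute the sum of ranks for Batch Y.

Sorted (ascending): 11.17, 11.59, 11.86, 12.34, 12.58, 12.66, 12.98, 12.98, 12.98
The 3 values of 12.98 occupy positions 7–9 → each gets rank 7.
Batch Y values → pooled ranks: 12.66→6, 12.58→5, 12.98→7, 11.59→2, 12.98→7, 12.34→4
Rank sum = 6 + 5 + 7 + 2 + 7 + 4 = 31

31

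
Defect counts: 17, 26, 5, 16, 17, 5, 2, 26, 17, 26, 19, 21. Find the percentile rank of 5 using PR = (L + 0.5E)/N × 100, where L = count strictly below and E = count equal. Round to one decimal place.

N = 12.
Strictly below 5: 1. Equal to 5: 2.
PR = (1 + 0.5·2)/12 × 100 = 16.7

16.7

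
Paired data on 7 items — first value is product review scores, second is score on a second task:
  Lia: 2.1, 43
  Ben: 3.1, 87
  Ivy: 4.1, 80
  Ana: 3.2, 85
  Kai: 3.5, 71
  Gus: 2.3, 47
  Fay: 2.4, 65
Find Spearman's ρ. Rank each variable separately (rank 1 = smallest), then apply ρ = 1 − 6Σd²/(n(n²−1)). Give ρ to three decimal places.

0.679

Ranks of variable 1: 1, 4, 7, 5, 6, 2, 3
Ranks of variable 2: 1, 7, 5, 6, 4, 2, 3
d = r₁ − r₂: 0, -3, 2, -1, 2, 0, 0
d²: 0, 9, 4, 1, 4, 0, 0; Σd² = 18
ρ = 1 − 6·18/(7·48) = 1 − 108/336 = 0.679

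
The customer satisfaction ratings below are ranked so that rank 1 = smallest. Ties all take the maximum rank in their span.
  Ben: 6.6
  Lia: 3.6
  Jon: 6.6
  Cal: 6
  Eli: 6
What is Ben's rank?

Sorted (ascending): 3.6, 6, 6, 6.6, 6.6
The 2 values of 6 occupy positions 2–3 → each gets rank 3.
The 2 values of 6.6 occupy positions 4–5 → each gets rank 5.
Ben has value 6.6 → rank 5.

5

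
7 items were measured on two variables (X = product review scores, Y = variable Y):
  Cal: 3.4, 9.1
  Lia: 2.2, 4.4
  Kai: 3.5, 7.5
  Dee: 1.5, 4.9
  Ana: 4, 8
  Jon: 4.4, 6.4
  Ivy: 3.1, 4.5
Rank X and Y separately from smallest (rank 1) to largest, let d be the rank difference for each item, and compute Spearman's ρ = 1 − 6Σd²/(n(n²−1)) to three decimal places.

0.571

Ranks of variable 1: 4, 2, 5, 1, 6, 7, 3
Ranks of variable 2: 7, 1, 5, 3, 6, 4, 2
d = r₁ − r₂: -3, 1, 0, -2, 0, 3, 1
d²: 9, 1, 0, 4, 0, 9, 1; Σd² = 24
ρ = 1 − 6·24/(7·48) = 1 − 144/336 = 0.571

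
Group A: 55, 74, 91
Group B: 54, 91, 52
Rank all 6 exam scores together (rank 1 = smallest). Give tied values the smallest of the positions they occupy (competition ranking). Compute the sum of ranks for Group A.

Sorted (ascending): 52, 54, 55, 74, 91, 91
The 2 values of 91 occupy positions 5–6 → each gets rank 5.
Group A values → pooled ranks: 55→3, 74→4, 91→5
Rank sum = 3 + 4 + 5 = 12

12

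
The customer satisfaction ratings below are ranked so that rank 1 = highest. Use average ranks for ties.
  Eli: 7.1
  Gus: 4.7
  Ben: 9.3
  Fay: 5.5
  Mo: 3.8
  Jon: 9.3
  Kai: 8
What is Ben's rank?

Sorted (descending): 9.3, 9.3, 8, 7.1, 5.5, 4.7, 3.8
The 2 values of 9.3 occupy positions 1–2 → average rank (1+2)/2 = 1.5.
Ben has value 9.3 → rank 1.5.

1.5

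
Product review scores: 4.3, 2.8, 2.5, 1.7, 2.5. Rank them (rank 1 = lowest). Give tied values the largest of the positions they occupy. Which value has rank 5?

Sorted (ascending): 1.7, 2.5, 2.5, 2.8, 4.3
The 2 values of 2.5 occupy positions 2–3 → each gets rank 3.
Rank 5 → value 4.3.

4.3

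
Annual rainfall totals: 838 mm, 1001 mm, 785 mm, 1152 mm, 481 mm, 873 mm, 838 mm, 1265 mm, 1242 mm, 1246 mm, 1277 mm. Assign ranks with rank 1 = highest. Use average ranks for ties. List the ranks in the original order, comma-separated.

Sorted (descending): 1277, 1265, 1246, 1242, 1152, 1001, 873, 838, 838, 785, 481
The 2 values of 838 occupy positions 8–9 → average rank (8+9)/2 = 8.5.

8.5, 6, 10, 5, 11, 7, 8.5, 2, 4, 3, 1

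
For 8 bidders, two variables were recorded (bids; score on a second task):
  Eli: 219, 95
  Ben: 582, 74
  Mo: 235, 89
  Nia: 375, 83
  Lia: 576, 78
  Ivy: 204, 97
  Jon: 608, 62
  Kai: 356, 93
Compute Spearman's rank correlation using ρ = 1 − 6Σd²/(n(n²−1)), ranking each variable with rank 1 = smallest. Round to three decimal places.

-0.976

Ranks of variable 1: 2, 7, 3, 5, 6, 1, 8, 4
Ranks of variable 2: 7, 2, 5, 4, 3, 8, 1, 6
d = r₁ − r₂: -5, 5, -2, 1, 3, -7, 7, -2
d²: 25, 25, 4, 1, 9, 49, 49, 4; Σd² = 166
ρ = 1 − 6·166/(8·63) = 1 − 996/504 = -0.976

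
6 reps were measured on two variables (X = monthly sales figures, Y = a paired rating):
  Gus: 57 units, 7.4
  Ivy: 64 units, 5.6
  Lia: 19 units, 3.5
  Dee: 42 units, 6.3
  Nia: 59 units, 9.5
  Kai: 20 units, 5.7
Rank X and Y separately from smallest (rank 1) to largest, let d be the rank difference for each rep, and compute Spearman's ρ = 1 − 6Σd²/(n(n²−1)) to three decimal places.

Ranks of variable 1: 4, 6, 1, 3, 5, 2
Ranks of variable 2: 5, 2, 1, 4, 6, 3
d = r₁ − r₂: -1, 4, 0, -1, -1, -1
d²: 1, 16, 0, 1, 1, 1; Σd² = 20
ρ = 1 − 6·20/(6·35) = 1 − 120/210 = 0.429

0.429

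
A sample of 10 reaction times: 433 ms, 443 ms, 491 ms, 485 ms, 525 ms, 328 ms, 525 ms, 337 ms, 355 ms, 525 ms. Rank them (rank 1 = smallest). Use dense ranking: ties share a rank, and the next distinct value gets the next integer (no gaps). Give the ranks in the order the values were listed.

4, 5, 7, 6, 8, 1, 8, 2, 3, 8

Sorted (ascending): 328, 337, 355, 433, 443, 485, 491, 525, 525, 525
The 3 values of 525 share dense rank 8.
Remaining distinct values take the next consecutive integers.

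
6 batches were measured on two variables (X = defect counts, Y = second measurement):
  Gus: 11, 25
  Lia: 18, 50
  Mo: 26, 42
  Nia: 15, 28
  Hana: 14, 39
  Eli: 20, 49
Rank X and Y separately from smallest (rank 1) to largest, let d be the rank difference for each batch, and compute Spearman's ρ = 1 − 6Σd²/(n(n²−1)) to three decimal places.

Ranks of variable 1: 1, 4, 6, 3, 2, 5
Ranks of variable 2: 1, 6, 4, 2, 3, 5
d = r₁ − r₂: 0, -2, 2, 1, -1, 0
d²: 0, 4, 4, 1, 1, 0; Σd² = 10
ρ = 1 − 6·10/(6·35) = 1 − 60/210 = 0.714

0.714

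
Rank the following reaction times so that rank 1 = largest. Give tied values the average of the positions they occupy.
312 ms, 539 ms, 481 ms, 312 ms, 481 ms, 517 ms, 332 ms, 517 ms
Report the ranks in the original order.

Sorted (descending): 539, 517, 517, 481, 481, 332, 312, 312
The 2 values of 517 occupy positions 2–3 → average rank (2+3)/2 = 2.5.
The 2 values of 481 occupy positions 4–5 → average rank (4+5)/2 = 4.5.
The 2 values of 312 occupy positions 7–8 → average rank (7+8)/2 = 7.5.

7.5, 1, 4.5, 7.5, 4.5, 2.5, 6, 2.5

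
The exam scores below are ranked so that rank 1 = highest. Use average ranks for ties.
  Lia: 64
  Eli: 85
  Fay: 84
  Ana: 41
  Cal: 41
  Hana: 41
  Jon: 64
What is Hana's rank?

Sorted (descending): 85, 84, 64, 64, 41, 41, 41
The 2 values of 64 occupy positions 3–4 → average rank (3+4)/2 = 3.5.
The 3 values of 41 occupy positions 5–7 → average rank 6.
Hana has value 41 → rank 6.

6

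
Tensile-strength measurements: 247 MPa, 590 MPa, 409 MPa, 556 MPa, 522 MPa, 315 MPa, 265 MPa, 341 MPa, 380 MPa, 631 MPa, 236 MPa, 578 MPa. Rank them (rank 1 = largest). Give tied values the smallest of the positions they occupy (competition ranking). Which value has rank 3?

Sorted (descending): 631, 590, 578, 556, 522, 409, 380, 341, 315, 265, 247, 236
No ties — each value takes its position as its rank.
Rank 3 → value 578.

578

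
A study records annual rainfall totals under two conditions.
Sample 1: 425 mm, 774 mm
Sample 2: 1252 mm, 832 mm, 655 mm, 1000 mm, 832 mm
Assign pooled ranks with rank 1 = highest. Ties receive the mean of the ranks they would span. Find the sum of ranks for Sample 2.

Sorted (descending): 1252, 1000, 832, 832, 774, 655, 425
The 2 values of 832 occupy positions 3–4 → average rank (3+4)/2 = 3.5.
Sample 2 values → pooled ranks: 1252→1, 832→3.5, 655→6, 1000→2, 832→3.5
Rank sum = 1 + 3.5 + 6 + 2 + 3.5 = 16

16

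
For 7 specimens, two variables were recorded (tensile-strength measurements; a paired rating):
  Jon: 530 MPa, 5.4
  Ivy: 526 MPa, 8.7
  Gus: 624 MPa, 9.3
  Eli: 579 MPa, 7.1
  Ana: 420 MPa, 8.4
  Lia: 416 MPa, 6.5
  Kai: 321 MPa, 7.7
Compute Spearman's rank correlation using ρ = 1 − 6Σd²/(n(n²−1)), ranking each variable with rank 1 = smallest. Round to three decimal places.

Ranks of variable 1: 5, 4, 7, 6, 3, 2, 1
Ranks of variable 2: 1, 6, 7, 3, 5, 2, 4
d = r₁ − r₂: 4, -2, 0, 3, -2, 0, -3
d²: 16, 4, 0, 9, 4, 0, 9; Σd² = 42
ρ = 1 − 6·42/(7·48) = 1 − 252/336 = 0.250

0.250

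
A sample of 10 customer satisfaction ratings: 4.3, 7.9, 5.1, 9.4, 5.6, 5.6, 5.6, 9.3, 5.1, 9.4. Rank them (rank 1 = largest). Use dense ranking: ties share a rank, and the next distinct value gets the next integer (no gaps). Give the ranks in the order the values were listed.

6, 3, 5, 1, 4, 4, 4, 2, 5, 1

Sorted (descending): 9.4, 9.4, 9.3, 7.9, 5.6, 5.6, 5.6, 5.1, 5.1, 4.3
The 2 values of 9.4 share dense rank 1.
The 3 values of 5.6 share dense rank 4.
The 2 values of 5.1 share dense rank 5.
Remaining distinct values take the next consecutive integers.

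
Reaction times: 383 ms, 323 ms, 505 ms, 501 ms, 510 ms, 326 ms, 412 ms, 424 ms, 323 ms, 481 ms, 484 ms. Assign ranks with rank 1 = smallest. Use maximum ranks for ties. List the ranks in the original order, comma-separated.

4, 2, 10, 9, 11, 3, 5, 6, 2, 7, 8

Sorted (ascending): 323, 323, 326, 383, 412, 424, 481, 484, 501, 505, 510
The 2 values of 323 occupy positions 1–2 → each gets rank 2.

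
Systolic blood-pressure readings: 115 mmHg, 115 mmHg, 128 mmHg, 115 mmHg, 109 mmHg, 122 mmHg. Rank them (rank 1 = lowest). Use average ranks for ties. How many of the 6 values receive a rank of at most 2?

Sorted (ascending): 109, 115, 115, 115, 122, 128
The 3 values of 115 occupy positions 2–4 → average rank 3.
Ranks ≤ 2: {1} → 1 value.

1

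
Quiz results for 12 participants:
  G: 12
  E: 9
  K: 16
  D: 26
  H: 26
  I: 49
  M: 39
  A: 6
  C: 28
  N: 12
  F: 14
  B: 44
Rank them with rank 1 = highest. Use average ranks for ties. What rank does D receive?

5.5

Sorted (descending): 49, 44, 39, 28, 26, 26, 16, 14, 12, 12, 9, 6
The 2 values of 26 occupy positions 5–6 → average rank (5+6)/2 = 5.5.
The 2 values of 12 occupy positions 9–10 → average rank (9+10)/2 = 9.5.
D has value 26 → rank 5.5.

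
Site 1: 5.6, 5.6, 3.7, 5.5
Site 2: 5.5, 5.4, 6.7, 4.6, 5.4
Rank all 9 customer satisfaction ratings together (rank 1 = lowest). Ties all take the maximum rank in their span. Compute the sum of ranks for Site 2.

25

Sorted (ascending): 3.7, 4.6, 5.4, 5.4, 5.5, 5.5, 5.6, 5.6, 6.7
The 2 values of 5.4 occupy positions 3–4 → each gets rank 4.
The 2 values of 5.5 occupy positions 5–6 → each gets rank 6.
The 2 values of 5.6 occupy positions 7–8 → each gets rank 8.
Site 2 values → pooled ranks: 5.5→6, 5.4→4, 6.7→9, 4.6→2, 5.4→4
Rank sum = 6 + 4 + 9 + 2 + 4 = 25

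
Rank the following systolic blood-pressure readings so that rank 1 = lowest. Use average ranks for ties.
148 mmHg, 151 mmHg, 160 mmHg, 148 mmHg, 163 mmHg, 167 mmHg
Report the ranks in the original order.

Sorted (ascending): 148, 148, 151, 160, 163, 167
The 2 values of 148 occupy positions 1–2 → average rank (1+2)/2 = 1.5.

1.5, 3, 4, 1.5, 5, 6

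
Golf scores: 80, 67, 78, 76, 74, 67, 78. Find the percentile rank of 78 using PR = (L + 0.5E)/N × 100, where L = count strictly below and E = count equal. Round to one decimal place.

N = 7.
Strictly below 78: 4. Equal to 78: 2.
PR = (4 + 0.5·2)/7 × 100 = 71.4

71.4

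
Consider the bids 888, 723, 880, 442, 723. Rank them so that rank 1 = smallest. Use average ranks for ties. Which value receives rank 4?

Sorted (ascending): 442, 723, 723, 880, 888
The 2 values of 723 occupy positions 2–3 → average rank (2+3)/2 = 2.5.
Rank 4 → value 880.

880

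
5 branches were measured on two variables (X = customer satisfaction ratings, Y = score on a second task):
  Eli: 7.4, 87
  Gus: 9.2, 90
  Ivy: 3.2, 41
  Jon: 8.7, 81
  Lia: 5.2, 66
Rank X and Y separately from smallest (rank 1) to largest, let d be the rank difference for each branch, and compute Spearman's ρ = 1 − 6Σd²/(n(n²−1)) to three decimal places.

Ranks of variable 1: 3, 5, 1, 4, 2
Ranks of variable 2: 4, 5, 1, 3, 2
d = r₁ − r₂: -1, 0, 0, 1, 0
d²: 1, 0, 0, 1, 0; Σd² = 2
ρ = 1 − 6·2/(5·24) = 1 − 12/120 = 0.900

0.900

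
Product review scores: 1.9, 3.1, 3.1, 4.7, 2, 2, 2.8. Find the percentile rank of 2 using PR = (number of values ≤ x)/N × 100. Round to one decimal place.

42.9

N = 7.
Strictly below 2: 1. Equal to 2: 2.
PR = 3/7 × 100 = 42.9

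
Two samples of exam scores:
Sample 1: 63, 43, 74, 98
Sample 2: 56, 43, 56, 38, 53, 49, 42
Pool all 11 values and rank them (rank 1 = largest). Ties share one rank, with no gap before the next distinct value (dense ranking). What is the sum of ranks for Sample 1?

13

Sorted (descending): 98, 74, 63, 56, 56, 53, 49, 43, 43, 42, 38
The 2 values of 56 share dense rank 4.
The 2 values of 43 share dense rank 7.
Remaining distinct values take the next consecutive integers.
Sample 1 values → pooled ranks: 63→3, 43→7, 74→2, 98→1
Rank sum = 3 + 7 + 2 + 1 = 13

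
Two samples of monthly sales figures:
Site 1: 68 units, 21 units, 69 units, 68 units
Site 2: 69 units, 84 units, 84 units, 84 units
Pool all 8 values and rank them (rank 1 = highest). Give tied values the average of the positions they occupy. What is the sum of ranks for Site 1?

Sorted (descending): 84, 84, 84, 69, 69, 68, 68, 21
The 3 values of 84 occupy positions 1–3 → average rank 2.
The 2 values of 69 occupy positions 4–5 → average rank (4+5)/2 = 4.5.
The 2 values of 68 occupy positions 6–7 → average rank (6+7)/2 = 6.5.
Site 1 values → pooled ranks: 68→6.5, 21→8, 69→4.5, 68→6.5
Rank sum = 6.5 + 8 + 4.5 + 6.5 = 25.5

25.5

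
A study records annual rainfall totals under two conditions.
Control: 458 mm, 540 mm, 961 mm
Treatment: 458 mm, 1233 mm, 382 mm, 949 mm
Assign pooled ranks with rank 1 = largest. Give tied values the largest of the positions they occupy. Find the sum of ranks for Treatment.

Sorted (descending): 1233, 961, 949, 540, 458, 458, 382
The 2 values of 458 occupy positions 5–6 → each gets rank 6.
Treatment values → pooled ranks: 458→6, 1233→1, 382→7, 949→3
Rank sum = 6 + 1 + 7 + 3 = 17

17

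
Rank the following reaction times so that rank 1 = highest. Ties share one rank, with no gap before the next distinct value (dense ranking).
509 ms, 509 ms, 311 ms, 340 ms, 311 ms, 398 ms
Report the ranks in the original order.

Sorted (descending): 509, 509, 398, 340, 311, 311
The 2 values of 509 share dense rank 1.
The 2 values of 311 share dense rank 4.
Remaining distinct values take the next consecutive integers.

1, 1, 4, 3, 4, 2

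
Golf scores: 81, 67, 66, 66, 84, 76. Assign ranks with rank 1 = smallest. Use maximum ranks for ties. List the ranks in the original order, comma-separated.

Sorted (ascending): 66, 66, 67, 76, 81, 84
The 2 values of 66 occupy positions 1–2 → each gets rank 2.

5, 3, 2, 2, 6, 4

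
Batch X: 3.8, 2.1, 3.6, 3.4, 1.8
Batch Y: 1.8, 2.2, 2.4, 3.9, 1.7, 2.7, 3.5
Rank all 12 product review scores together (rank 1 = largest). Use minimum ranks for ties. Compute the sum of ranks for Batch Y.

Sorted (descending): 3.9, 3.8, 3.6, 3.5, 3.4, 2.7, 2.4, 2.2, 2.1, 1.8, 1.8, 1.7
The 2 values of 1.8 occupy positions 10–11 → each gets rank 10.
Batch Y values → pooled ranks: 1.8→10, 2.2→8, 2.4→7, 3.9→1, 1.7→12, 2.7→6, 3.5→4
Rank sum = 10 + 8 + 7 + 1 + 12 + 6 + 4 = 48

48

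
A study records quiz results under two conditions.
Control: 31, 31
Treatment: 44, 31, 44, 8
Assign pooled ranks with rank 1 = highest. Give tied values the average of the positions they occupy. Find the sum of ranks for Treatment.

13

Sorted (descending): 44, 44, 31, 31, 31, 8
The 2 values of 44 occupy positions 1–2 → average rank (1+2)/2 = 1.5.
The 3 values of 31 occupy positions 3–5 → average rank 4.
Treatment values → pooled ranks: 44→1.5, 31→4, 44→1.5, 8→6
Rank sum = 1.5 + 4 + 1.5 + 6 = 13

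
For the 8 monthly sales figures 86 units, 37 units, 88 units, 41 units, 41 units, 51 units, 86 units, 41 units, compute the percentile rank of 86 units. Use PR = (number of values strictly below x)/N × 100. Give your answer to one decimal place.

N = 8.
Strictly below 86: 5. Equal to 86: 2.
PR = 5/8 × 100 = 62.5

62.5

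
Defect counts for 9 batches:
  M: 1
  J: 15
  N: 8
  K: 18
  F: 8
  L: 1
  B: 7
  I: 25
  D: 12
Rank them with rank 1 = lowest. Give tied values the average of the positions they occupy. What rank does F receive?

4.5

Sorted (ascending): 1, 1, 7, 8, 8, 12, 15, 18, 25
The 2 values of 1 occupy positions 1–2 → average rank (1+2)/2 = 1.5.
The 2 values of 8 occupy positions 4–5 → average rank (4+5)/2 = 4.5.
F has value 8 → rank 4.5.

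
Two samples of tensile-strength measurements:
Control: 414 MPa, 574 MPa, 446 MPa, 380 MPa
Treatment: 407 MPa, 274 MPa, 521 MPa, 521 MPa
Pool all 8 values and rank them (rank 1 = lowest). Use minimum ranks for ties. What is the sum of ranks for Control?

19

Sorted (ascending): 274, 380, 407, 414, 446, 521, 521, 574
The 2 values of 521 occupy positions 6–7 → each gets rank 6.
Control values → pooled ranks: 414→4, 574→8, 446→5, 380→2
Rank sum = 4 + 8 + 5 + 2 = 19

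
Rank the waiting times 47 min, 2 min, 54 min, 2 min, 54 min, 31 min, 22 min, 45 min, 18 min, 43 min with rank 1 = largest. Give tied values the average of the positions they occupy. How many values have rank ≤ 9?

8

Sorted (descending): 54, 54, 47, 45, 43, 31, 22, 18, 2, 2
The 2 values of 54 occupy positions 1–2 → average rank (1+2)/2 = 1.5.
The 2 values of 2 occupy positions 9–10 → average rank (9+10)/2 = 9.5.
Ranks ≤ 9: {1.5, 1.5, 3, 4, 5, 6, 7, 8} → 8 values.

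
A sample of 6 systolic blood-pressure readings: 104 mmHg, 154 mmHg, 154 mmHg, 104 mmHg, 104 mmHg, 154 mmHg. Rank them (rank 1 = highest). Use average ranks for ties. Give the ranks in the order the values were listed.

Sorted (descending): 154, 154, 154, 104, 104, 104
The 3 values of 154 occupy positions 1–3 → average rank 2.
The 3 values of 104 occupy positions 4–6 → average rank 5.

5, 2, 2, 5, 5, 2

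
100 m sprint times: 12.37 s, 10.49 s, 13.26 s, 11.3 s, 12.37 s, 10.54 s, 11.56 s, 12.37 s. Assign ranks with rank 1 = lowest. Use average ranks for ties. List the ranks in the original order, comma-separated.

Sorted (ascending): 10.49, 10.54, 11.3, 11.56, 12.37, 12.37, 12.37, 13.26
The 3 values of 12.37 occupy positions 5–7 → average rank 6.

6, 1, 8, 3, 6, 2, 4, 6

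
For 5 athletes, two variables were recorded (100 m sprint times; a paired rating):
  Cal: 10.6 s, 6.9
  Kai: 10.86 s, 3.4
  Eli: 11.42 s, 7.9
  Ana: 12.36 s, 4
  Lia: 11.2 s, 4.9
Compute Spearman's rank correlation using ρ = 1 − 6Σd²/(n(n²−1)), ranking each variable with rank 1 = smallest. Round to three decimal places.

Ranks of variable 1: 1, 2, 4, 5, 3
Ranks of variable 2: 4, 1, 5, 2, 3
d = r₁ − r₂: -3, 1, -1, 3, 0
d²: 9, 1, 1, 9, 0; Σd² = 20
ρ = 1 − 6·20/(5·24) = 1 − 120/120 = 0.000

0.000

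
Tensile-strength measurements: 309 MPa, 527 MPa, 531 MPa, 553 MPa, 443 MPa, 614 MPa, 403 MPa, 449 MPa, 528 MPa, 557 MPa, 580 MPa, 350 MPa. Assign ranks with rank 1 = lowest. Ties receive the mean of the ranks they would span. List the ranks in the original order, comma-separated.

Sorted (ascending): 309, 350, 403, 443, 449, 527, 528, 531, 553, 557, 580, 614
No ties — each value takes its position as its rank.

1, 6, 8, 9, 4, 12, 3, 5, 7, 10, 11, 2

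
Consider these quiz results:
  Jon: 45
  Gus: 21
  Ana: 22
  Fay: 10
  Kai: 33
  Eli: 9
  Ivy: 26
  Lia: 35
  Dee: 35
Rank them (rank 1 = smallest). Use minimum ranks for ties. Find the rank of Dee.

Sorted (ascending): 9, 10, 21, 22, 26, 33, 35, 35, 45
The 2 values of 35 occupy positions 7–8 → each gets rank 7.
Dee has value 35 → rank 7.

7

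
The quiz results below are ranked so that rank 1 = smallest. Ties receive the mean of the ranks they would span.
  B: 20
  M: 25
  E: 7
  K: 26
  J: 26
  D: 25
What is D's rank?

Sorted (ascending): 7, 20, 25, 25, 26, 26
The 2 values of 25 occupy positions 3–4 → average rank (3+4)/2 = 3.5.
The 2 values of 26 occupy positions 5–6 → average rank (5+6)/2 = 5.5.
D has value 25 → rank 3.5.

3.5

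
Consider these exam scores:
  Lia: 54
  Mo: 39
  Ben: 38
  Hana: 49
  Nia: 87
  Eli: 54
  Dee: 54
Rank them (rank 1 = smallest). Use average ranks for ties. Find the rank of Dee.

5

Sorted (ascending): 38, 39, 49, 54, 54, 54, 87
The 3 values of 54 occupy positions 4–6 → average rank 5.
Dee has value 54 → rank 5.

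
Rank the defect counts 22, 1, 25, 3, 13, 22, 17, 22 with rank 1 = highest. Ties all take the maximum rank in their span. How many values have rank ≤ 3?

Sorted (descending): 25, 22, 22, 22, 17, 13, 3, 1
The 3 values of 22 occupy positions 2–4 → each gets rank 4.
Ranks ≤ 3: {1} → 1 value.

1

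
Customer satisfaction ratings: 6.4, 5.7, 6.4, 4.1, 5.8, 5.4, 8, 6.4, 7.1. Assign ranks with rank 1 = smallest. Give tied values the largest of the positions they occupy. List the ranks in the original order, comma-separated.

7, 3, 7, 1, 4, 2, 9, 7, 8

Sorted (ascending): 4.1, 5.4, 5.7, 5.8, 6.4, 6.4, 6.4, 7.1, 8
The 3 values of 6.4 occupy positions 5–7 → each gets rank 7.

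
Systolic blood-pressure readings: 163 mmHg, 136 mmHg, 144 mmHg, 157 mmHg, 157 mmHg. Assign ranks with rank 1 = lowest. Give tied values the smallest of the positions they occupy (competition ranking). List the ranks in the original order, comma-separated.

5, 1, 2, 3, 3

Sorted (ascending): 136, 144, 157, 157, 163
The 2 values of 157 occupy positions 3–4 → each gets rank 3.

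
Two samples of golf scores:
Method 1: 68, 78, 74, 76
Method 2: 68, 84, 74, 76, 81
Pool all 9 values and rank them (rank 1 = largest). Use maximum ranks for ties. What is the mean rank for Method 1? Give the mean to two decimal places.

6.00

Sorted (descending): 84, 81, 78, 76, 76, 74, 74, 68, 68
The 2 values of 76 occupy positions 4–5 → each gets rank 5.
The 2 values of 74 occupy positions 6–7 → each gets rank 7.
The 2 values of 68 occupy positions 8–9 → each gets rank 9.
Method 1 values → pooled ranks: 68→9, 78→3, 74→7, 76→5
Mean rank = (9 + 3 + 7 + 5) / 4 = 6.00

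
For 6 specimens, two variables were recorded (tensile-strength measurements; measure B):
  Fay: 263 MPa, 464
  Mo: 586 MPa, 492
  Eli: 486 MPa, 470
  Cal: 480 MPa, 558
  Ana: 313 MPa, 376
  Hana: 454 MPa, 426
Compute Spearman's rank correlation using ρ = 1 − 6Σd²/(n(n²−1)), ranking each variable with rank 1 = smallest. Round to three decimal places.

0.657

Ranks of variable 1: 1, 6, 5, 4, 2, 3
Ranks of variable 2: 3, 5, 4, 6, 1, 2
d = r₁ − r₂: -2, 1, 1, -2, 1, 1
d²: 4, 1, 1, 4, 1, 1; Σd² = 12
ρ = 1 − 6·12/(6·35) = 1 − 72/210 = 0.657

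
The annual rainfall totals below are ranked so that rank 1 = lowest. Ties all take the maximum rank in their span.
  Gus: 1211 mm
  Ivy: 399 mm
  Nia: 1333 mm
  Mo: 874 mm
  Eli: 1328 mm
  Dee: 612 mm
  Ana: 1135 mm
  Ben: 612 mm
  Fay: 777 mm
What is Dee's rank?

3

Sorted (ascending): 399, 612, 612, 777, 874, 1135, 1211, 1328, 1333
The 2 values of 612 occupy positions 2–3 → each gets rank 3.
Dee has value 612 mm → rank 3.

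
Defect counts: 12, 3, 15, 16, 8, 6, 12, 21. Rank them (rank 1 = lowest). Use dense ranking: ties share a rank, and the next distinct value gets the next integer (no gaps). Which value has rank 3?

Sorted (ascending): 3, 6, 8, 12, 12, 15, 16, 21
The 2 values of 12 share dense rank 4.
Remaining distinct values take the next consecutive integers.
Rank 3 → value 8.

8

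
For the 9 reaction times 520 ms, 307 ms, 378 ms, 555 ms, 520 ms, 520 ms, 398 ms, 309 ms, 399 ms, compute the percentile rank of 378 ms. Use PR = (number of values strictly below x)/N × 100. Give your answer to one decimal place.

22.2

N = 9.
Strictly below 378: 2. Equal to 378: 1.
PR = 2/9 × 100 = 22.2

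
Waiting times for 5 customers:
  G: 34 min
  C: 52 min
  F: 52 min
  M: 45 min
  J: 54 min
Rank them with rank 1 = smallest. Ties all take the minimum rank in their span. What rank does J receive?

Sorted (ascending): 34, 45, 52, 52, 54
The 2 values of 52 occupy positions 3–4 → each gets rank 3.
J has value 54 min → rank 5.

5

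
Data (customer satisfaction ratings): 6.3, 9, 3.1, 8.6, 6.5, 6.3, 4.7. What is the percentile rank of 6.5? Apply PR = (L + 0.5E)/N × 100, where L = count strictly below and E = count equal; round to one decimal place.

64.3

N = 7.
Strictly below 6.5: 4. Equal to 6.5: 1.
PR = (4 + 0.5·1)/7 × 100 = 64.3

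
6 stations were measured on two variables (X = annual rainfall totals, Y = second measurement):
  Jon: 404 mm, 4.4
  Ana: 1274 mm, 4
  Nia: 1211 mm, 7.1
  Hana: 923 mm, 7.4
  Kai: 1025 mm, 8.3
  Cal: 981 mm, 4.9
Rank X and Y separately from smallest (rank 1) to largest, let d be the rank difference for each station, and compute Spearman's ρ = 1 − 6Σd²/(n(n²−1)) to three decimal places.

-0.143

Ranks of variable 1: 1, 6, 5, 2, 4, 3
Ranks of variable 2: 2, 1, 4, 5, 6, 3
d = r₁ − r₂: -1, 5, 1, -3, -2, 0
d²: 1, 25, 1, 9, 4, 0; Σd² = 40
ρ = 1 − 6·40/(6·35) = 1 − 240/210 = -0.143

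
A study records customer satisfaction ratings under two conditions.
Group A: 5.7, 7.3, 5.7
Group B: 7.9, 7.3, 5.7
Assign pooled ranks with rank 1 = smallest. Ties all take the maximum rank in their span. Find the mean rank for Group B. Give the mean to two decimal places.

4.67

Sorted (ascending): 5.7, 5.7, 5.7, 7.3, 7.3, 7.9
The 3 values of 5.7 occupy positions 1–3 → each gets rank 3.
The 2 values of 7.3 occupy positions 4–5 → each gets rank 5.
Group B values → pooled ranks: 7.9→6, 7.3→5, 5.7→3
Mean rank = (6 + 5 + 3) / 3 = 4.67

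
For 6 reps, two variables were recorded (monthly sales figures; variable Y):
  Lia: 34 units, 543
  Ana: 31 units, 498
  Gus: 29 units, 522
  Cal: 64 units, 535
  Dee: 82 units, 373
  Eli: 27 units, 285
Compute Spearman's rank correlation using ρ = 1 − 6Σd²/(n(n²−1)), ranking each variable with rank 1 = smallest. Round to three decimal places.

0.314

Ranks of variable 1: 4, 3, 2, 5, 6, 1
Ranks of variable 2: 6, 3, 4, 5, 2, 1
d = r₁ − r₂: -2, 0, -2, 0, 4, 0
d²: 4, 0, 4, 0, 16, 0; Σd² = 24
ρ = 1 − 6·24/(6·35) = 1 − 144/210 = 0.314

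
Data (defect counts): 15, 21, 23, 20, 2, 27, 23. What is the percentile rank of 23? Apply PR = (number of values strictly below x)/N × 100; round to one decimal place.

57.1

N = 7.
Strictly below 23: 4. Equal to 23: 2.
PR = 4/7 × 100 = 57.1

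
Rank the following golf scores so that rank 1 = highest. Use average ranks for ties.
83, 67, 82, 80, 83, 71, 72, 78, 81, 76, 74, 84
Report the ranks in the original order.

2.5, 12, 4, 6, 2.5, 11, 10, 7, 5, 8, 9, 1

Sorted (descending): 84, 83, 83, 82, 81, 80, 78, 76, 74, 72, 71, 67
The 2 values of 83 occupy positions 2–3 → average rank (2+3)/2 = 2.5.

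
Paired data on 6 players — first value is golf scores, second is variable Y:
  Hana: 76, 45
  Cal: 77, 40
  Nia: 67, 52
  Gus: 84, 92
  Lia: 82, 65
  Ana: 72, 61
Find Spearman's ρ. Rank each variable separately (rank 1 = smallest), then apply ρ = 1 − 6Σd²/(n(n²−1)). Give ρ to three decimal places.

0.486

Ranks of variable 1: 3, 4, 1, 6, 5, 2
Ranks of variable 2: 2, 1, 3, 6, 5, 4
d = r₁ − r₂: 1, 3, -2, 0, 0, -2
d²: 1, 9, 4, 0, 0, 4; Σd² = 18
ρ = 1 − 6·18/(6·35) = 1 − 108/210 = 0.486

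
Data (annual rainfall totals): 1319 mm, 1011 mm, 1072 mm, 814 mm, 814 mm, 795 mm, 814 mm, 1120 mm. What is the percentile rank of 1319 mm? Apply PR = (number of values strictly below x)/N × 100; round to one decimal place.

N = 8.
Strictly below 1319: 7. Equal to 1319: 1.
PR = 7/8 × 100 = 87.5

87.5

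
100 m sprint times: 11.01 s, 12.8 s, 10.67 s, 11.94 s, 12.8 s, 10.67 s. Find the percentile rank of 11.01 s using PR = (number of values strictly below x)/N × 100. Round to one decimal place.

N = 6.
Strictly below 11.01: 2. Equal to 11.01: 1.
PR = 2/6 × 100 = 33.3

33.3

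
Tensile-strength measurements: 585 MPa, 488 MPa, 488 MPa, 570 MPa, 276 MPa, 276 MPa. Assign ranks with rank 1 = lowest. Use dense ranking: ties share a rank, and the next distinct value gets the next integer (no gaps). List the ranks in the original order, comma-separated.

4, 2, 2, 3, 1, 1

Sorted (ascending): 276, 276, 488, 488, 570, 585
The 2 values of 276 share dense rank 1.
The 2 values of 488 share dense rank 2.
Remaining distinct values take the next consecutive integers.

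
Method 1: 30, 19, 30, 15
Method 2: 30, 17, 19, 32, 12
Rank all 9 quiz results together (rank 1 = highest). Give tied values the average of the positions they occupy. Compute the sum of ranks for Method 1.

19.5

Sorted (descending): 32, 30, 30, 30, 19, 19, 17, 15, 12
The 3 values of 30 occupy positions 2–4 → average rank 3.
The 2 values of 19 occupy positions 5–6 → average rank (5+6)/2 = 5.5.
Method 1 values → pooled ranks: 30→3, 19→5.5, 30→3, 15→8
Rank sum = 3 + 5.5 + 3 + 8 = 19.5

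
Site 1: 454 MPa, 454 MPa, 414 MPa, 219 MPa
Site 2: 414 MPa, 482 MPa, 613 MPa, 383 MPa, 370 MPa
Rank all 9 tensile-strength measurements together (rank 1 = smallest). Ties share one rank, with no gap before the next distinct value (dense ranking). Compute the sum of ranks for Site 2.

Sorted (ascending): 219, 370, 383, 414, 414, 454, 454, 482, 613
The 2 values of 414 share dense rank 4.
The 2 values of 454 share dense rank 5.
Remaining distinct values take the next consecutive integers.
Site 2 values → pooled ranks: 414→4, 482→6, 613→7, 383→3, 370→2
Rank sum = 4 + 6 + 7 + 3 + 2 = 22

22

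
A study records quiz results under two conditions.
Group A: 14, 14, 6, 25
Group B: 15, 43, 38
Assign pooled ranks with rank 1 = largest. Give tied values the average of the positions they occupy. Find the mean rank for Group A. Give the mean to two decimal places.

5.25

Sorted (descending): 43, 38, 25, 15, 14, 14, 6
The 2 values of 14 occupy positions 5–6 → average rank (5+6)/2 = 5.5.
Group A values → pooled ranks: 14→5.5, 14→5.5, 6→7, 25→3
Mean rank = (5.5 + 5.5 + 7 + 3) / 4 = 5.25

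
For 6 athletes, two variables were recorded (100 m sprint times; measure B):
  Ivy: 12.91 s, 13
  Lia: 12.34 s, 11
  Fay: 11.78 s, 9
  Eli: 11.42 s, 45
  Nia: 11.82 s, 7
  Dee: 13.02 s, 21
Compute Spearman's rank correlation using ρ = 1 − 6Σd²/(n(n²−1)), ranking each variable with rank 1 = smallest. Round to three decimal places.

0.086

Ranks of variable 1: 5, 4, 2, 1, 3, 6
Ranks of variable 2: 4, 3, 2, 6, 1, 5
d = r₁ − r₂: 1, 1, 0, -5, 2, 1
d²: 1, 1, 0, 25, 4, 1; Σd² = 32
ρ = 1 − 6·32/(6·35) = 1 − 192/210 = 0.086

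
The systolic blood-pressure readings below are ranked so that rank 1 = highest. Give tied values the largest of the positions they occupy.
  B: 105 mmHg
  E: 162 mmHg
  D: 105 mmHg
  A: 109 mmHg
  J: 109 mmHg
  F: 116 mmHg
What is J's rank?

Sorted (descending): 162, 116, 109, 109, 105, 105
The 2 values of 109 occupy positions 3–4 → each gets rank 4.
The 2 values of 105 occupy positions 5–6 → each gets rank 6.
J has value 109 mmHg → rank 4.

4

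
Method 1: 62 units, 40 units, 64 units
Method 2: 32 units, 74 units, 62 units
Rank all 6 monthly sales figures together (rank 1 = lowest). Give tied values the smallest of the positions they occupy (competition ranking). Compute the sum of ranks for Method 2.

Sorted (ascending): 32, 40, 62, 62, 64, 74
The 2 values of 62 occupy positions 3–4 → each gets rank 3.
Method 2 values → pooled ranks: 32→1, 74→6, 62→3
Rank sum = 1 + 6 + 3 = 10

10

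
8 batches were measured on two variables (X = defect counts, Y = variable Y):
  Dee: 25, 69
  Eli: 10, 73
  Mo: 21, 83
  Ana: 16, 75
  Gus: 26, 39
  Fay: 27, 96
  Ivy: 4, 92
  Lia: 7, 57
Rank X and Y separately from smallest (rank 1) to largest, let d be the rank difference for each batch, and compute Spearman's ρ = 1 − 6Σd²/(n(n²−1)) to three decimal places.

Ranks of variable 1: 6, 3, 5, 4, 7, 8, 1, 2
Ranks of variable 2: 3, 4, 6, 5, 1, 8, 7, 2
d = r₁ − r₂: 3, -1, -1, -1, 6, 0, -6, 0
d²: 9, 1, 1, 1, 36, 0, 36, 0; Σd² = 84
ρ = 1 − 6·84/(8·63) = 1 − 504/504 = 0.000

0.000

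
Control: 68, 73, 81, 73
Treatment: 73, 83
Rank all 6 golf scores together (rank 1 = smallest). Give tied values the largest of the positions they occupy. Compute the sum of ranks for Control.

14

Sorted (ascending): 68, 73, 73, 73, 81, 83
The 3 values of 73 occupy positions 2–4 → each gets rank 4.
Control values → pooled ranks: 68→1, 73→4, 81→5, 73→4
Rank sum = 1 + 4 + 5 + 4 = 14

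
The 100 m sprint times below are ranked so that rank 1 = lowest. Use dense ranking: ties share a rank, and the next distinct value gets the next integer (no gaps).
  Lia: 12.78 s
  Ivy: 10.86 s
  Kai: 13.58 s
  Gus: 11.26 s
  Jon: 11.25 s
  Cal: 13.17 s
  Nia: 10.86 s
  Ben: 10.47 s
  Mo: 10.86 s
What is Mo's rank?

Sorted (ascending): 10.47, 10.86, 10.86, 10.86, 11.25, 11.26, 12.78, 13.17, 13.58
The 3 values of 10.86 share dense rank 2.
Remaining distinct values take the next consecutive integers.
Mo has value 10.86 s → rank 2.

2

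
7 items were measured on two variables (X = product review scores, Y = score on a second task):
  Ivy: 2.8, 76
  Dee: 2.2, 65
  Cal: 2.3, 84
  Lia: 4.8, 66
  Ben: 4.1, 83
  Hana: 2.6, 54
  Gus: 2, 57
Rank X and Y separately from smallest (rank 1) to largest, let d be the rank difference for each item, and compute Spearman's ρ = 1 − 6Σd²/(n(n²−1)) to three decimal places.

0.357

Ranks of variable 1: 5, 2, 3, 7, 6, 4, 1
Ranks of variable 2: 5, 3, 7, 4, 6, 1, 2
d = r₁ − r₂: 0, -1, -4, 3, 0, 3, -1
d²: 0, 1, 16, 9, 0, 9, 1; Σd² = 36
ρ = 1 − 6·36/(7·48) = 1 − 216/336 = 0.357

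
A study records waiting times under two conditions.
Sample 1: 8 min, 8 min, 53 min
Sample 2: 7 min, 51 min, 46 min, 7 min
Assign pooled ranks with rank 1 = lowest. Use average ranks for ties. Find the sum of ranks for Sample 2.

Sorted (ascending): 7, 7, 8, 8, 46, 51, 53
The 2 values of 7 occupy positions 1–2 → average rank (1+2)/2 = 1.5.
The 2 values of 8 occupy positions 3–4 → average rank (3+4)/2 = 3.5.
Sample 2 values → pooled ranks: 7→1.5, 51→6, 46→5, 7→1.5
Rank sum = 1.5 + 6 + 5 + 1.5 = 14

14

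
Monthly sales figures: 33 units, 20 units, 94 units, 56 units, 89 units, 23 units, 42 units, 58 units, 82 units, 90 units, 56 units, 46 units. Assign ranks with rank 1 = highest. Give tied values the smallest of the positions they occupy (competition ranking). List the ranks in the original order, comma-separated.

Sorted (descending): 94, 90, 89, 82, 58, 56, 56, 46, 42, 33, 23, 20
The 2 values of 56 occupy positions 6–7 → each gets rank 6.

10, 12, 1, 6, 3, 11, 9, 5, 4, 2, 6, 8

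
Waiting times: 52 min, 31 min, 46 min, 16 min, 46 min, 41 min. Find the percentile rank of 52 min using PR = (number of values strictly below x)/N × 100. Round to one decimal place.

N = 6.
Strictly below 52: 5. Equal to 52: 1.
PR = 5/6 × 100 = 83.3

83.3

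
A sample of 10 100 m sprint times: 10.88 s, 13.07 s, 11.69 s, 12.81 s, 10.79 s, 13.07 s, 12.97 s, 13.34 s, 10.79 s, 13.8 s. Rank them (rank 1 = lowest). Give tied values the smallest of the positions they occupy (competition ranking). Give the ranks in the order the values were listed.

3, 7, 4, 5, 1, 7, 6, 9, 1, 10

Sorted (ascending): 10.79, 10.79, 10.88, 11.69, 12.81, 12.97, 13.07, 13.07, 13.34, 13.8
The 2 values of 10.79 occupy positions 1–2 → each gets rank 1.
The 2 values of 13.07 occupy positions 7–8 → each gets rank 7.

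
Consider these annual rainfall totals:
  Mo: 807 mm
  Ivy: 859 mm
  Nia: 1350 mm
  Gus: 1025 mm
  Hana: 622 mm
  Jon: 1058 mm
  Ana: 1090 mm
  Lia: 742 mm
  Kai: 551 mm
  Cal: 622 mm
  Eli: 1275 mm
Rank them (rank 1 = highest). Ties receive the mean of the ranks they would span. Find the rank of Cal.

Sorted (descending): 1350, 1275, 1090, 1058, 1025, 859, 807, 742, 622, 622, 551
The 2 values of 622 occupy positions 9–10 → average rank (9+10)/2 = 9.5.
Cal has value 622 mm → rank 9.5.

9.5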